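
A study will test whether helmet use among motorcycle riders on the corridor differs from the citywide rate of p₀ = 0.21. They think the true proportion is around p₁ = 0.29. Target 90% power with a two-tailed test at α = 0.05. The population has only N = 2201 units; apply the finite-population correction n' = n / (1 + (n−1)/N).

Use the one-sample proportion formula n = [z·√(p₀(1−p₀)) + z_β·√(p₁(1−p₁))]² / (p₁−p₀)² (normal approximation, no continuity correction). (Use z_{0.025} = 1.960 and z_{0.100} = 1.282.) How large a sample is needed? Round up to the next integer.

n = [z_{α/2}·√(p₀q₀) + z_β·√(p₁q₁)]² / (p₁ − p₀)²
  = [1.960·√(0.21·0.79) + 1.282·√(0.29·0.71)]² / (0.08)²
  = [1.960·0.4073 + 1.282·0.4538]² / 0.0064
  = [1.3800]² / 0.0064
  = 297.58
Finite-population correction (N = 2201): 297.58 / (1 + (297.58 − 1)/2201) = 262.25.
Round up → n = 263.

n = 263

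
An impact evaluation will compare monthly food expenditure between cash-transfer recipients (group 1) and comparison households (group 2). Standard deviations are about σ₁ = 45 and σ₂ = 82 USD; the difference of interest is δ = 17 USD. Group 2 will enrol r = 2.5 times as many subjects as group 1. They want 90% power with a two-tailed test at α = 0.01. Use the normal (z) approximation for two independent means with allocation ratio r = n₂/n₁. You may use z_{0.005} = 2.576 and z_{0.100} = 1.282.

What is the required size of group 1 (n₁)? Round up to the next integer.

n₁ = (z_{α/2} + z_β)² · (σ₁² + σ₂²/r) / δ²
   = (2.576 + 1.282)² · (45² + 82²/2.5) / 17²
   = 14.8842 · (2025 + 2689.6) / 289
   = 14.8842 · 4714.6 / 289
   = 242.81
Round up → n₁ = 243; n₂ = r·n₁ = 2.5 × 243 = 608.

n₁ = 243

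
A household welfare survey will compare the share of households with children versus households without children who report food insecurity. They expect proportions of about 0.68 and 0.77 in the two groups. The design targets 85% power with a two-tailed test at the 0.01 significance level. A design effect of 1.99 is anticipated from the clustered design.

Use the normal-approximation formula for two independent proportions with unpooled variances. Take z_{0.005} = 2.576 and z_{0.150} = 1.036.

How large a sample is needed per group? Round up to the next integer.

n = 1266 per group

n = (z_{α/2} + z_β)² · [p₁(1−p₁) + p₂(1−p₂)] / (p₁ − p₂)²
  = (2.576 + 1.036)² · (0.68·0.32 + 0.77·0.23) / (-0.09)²
  = (3.612)² · (0.2176 + 0.1771) / 0.0081
  = 13.0465 · 0.3947 / 0.0081
  = 635.74
Design effect: 1.99 × 635.74 = 1265.12.
Round up → n = 1266 per group.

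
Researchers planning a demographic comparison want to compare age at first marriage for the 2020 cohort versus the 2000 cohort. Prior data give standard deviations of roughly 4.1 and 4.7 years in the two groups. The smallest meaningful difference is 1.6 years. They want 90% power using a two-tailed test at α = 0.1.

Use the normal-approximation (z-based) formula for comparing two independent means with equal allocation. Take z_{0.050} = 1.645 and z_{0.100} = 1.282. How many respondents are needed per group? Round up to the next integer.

n = 131 per group

n = (z_{α/2} + z_β)² · (σ₁² + σ₂²) / δ²
  = (1.645 + 1.282)² · (4.1² + 4.7² = 38.9) / 1.6²
  = 8.5673 · 38.9 / 2.56
  = 130.18
Round up → n = 131 per group.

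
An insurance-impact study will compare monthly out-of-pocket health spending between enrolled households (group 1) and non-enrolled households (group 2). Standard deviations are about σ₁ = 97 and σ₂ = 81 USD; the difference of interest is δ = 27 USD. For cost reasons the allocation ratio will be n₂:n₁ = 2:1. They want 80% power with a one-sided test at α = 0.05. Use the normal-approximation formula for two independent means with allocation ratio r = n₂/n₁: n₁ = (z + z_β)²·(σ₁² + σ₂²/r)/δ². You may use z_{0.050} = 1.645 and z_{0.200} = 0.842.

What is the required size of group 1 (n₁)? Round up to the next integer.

n₁ = (z_α + z_β)² · (σ₁² + σ₂²/r) / δ²
   = (1.645 + 0.842)² · (97² + 81²/2) / 27²
   = 6.1852 · (9409 + 3280.5) / 729
   = 6.1852 · 12689.5 / 729
   = 107.66
Round up → n₁ = 108; n₂ = r·n₁ = 2 × 108 = 216.

n₁ = 108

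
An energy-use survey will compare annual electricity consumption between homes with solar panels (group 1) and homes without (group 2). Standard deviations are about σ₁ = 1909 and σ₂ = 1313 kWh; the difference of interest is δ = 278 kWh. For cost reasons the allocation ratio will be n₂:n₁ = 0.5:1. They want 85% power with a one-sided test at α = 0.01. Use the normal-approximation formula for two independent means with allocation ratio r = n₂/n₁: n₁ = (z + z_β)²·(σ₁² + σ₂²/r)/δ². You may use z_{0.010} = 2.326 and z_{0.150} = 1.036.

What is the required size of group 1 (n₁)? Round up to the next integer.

n₁ = 1038

n₁ = (z_α + z_β)² · (σ₁² + σ₂²/r) / δ²
   = (2.326 + 1.036)² · (1909² + 1313²/0.5) / 278²
   = 11.3030 · (3644281 + 3447938) / 77284
   = 11.3030 · 7092219 / 77284
   = 1037.26
Round up → n₁ = 1038; n₂ = r·n₁ = 0.5 × 1038 = 519.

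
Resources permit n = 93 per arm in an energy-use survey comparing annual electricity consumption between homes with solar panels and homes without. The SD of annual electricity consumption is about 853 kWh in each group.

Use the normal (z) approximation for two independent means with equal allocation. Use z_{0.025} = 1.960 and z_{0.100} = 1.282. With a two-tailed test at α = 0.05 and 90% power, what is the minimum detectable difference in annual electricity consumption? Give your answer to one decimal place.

Minimum detectable difference ≈ 405.5 kWh

δ = (z_{α/2} + z_β) · √((σ₁²+σ₂²)/n)
  = (1.960 + 1.282) · √(1455218/93)
  = 3.242 · √15647.5
  = 3.242 · 125.0900
  = 405.5417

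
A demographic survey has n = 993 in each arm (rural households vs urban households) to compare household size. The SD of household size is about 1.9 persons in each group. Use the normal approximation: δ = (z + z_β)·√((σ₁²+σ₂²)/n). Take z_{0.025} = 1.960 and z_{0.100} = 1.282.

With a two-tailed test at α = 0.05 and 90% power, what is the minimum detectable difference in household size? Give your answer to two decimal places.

Minimum detectable difference ≈ 0.28 persons

δ = (z_{α/2} + z_β) · √((σ₁²+σ₂²)/n)
  = (1.960 + 1.282) · √(7.22/993)
  = 3.242 · √0.00727
  = 3.242 · 0.0853
  = 0.2764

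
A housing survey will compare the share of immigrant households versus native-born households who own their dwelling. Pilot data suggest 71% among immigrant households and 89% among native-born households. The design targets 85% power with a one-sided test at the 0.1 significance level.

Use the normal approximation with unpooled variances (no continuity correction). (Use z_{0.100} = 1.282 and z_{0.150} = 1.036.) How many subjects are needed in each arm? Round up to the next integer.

n = (z_α + z_β)² · [p₁(1−p₁) + p₂(1−p₂)] / (p₁ − p₂)²
  = (1.282 + 1.036)² · (0.71·0.29 + 0.89·0.11) / (-0.18)²
  = (2.318)² · (0.2059 + 0.0979) / 0.0324
  = 5.3731 · 0.3038 / 0.0324
  = 50.38
Round up → n = 51 per group.

n = 51 per group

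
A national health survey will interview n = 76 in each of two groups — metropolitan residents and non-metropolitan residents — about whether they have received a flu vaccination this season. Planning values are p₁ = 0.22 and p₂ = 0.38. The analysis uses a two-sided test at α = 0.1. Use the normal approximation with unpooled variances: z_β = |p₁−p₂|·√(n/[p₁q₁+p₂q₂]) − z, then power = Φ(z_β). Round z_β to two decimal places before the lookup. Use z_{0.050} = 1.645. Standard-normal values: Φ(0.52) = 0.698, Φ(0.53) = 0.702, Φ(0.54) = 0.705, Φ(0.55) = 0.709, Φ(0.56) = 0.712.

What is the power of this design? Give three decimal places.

Power ≈ 0.705

z_β = |p₁−p₂|·√(n/[p₁q₁+p₂q₂]) − z_{α/2}
    = 0.16 · √(76/0.4072) − 1.645
    = 0.16 · 13.6616 − 1.645
    = 2.1859 − 1.645 = 0.5409 → 0.54
Power = Φ(0.54) = 0.705.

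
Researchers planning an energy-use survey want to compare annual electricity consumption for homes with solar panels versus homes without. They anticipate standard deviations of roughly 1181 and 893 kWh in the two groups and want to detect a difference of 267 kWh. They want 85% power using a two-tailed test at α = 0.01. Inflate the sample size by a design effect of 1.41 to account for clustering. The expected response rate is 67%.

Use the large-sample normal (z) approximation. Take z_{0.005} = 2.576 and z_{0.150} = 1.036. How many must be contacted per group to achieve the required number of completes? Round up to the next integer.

n = (z_{α/2} + z_β)² · (σ₁² + σ₂²) / δ²
  = (2.576 + 1.036)² · (1181² + 893² = 2192210) / 267²
  = 13.0465 · 2192210 / 71289
  = 401.19
Design effect: 1.41 × 401.19 = 565.68.
Adjust for 67% response: 565.68 / 0.67 = 844.31.
Round up → n = 845 per group.

n = 845 per group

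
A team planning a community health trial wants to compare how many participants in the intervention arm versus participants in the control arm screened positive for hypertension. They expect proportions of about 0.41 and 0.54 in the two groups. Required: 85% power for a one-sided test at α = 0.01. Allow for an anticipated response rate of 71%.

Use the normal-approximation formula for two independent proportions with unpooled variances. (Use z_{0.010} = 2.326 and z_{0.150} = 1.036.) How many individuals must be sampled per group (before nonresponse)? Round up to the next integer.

n = 462 per group

n = (z_α + z_β)² · [p₁(1−p₁) + p₂(1−p₂)] / (p₁ − p₂)²
  = (2.326 + 1.036)² · (0.41·0.59 + 0.54·0.46) / (-0.13)²
  = (3.362)² · (0.2419 + 0.2484) / 0.0169
  = 11.3030 · 0.4903 / 0.0169
  = 327.92
Adjust for 71% response: 327.92 / 0.71 = 461.86.
Round up → n = 462 per group.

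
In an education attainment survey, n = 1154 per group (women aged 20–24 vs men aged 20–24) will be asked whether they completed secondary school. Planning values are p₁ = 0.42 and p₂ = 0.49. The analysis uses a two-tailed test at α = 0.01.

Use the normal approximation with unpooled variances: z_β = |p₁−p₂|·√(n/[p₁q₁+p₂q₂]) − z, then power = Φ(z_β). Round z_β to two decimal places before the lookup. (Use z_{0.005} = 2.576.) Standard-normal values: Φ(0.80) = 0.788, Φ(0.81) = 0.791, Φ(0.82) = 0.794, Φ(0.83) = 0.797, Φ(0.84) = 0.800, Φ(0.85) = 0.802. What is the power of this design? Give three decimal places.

z_β = |p₁−p₂|·√(n/[p₁q₁+p₂q₂]) − z_{α/2}
    = 0.07 · √(1154/0.4935) − 2.576
    = 0.07 · 48.3570 − 2.576
    = 3.3850 − 2.576 = 0.8090 → 0.81
Power = Φ(0.81) = 0.791.

Power ≈ 0.791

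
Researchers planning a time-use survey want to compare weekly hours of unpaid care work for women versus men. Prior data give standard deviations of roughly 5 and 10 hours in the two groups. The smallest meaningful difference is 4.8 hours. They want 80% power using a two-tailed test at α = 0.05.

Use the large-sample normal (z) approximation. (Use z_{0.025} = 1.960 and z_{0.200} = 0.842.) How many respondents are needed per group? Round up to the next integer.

n = 43 per group

n = (z_{α/2} + z_β)² · (σ₁² + σ₂²) / δ²
  = (1.960 + 0.842)² · (5² + 10² = 125) / 4.8²
  = 7.8512 · 125 / 23.04
  = 42.60
Round up → n = 43 per group.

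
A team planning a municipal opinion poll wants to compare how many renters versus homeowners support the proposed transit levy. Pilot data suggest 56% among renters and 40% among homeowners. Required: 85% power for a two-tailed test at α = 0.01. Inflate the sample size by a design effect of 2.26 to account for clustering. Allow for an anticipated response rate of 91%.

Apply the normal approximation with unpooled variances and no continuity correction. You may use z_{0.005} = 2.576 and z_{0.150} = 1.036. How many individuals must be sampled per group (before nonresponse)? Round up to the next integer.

n = 616 per group

n = (z_{α/2} + z_β)² · [p₁(1−p₁) + p₂(1−p₂)] / (p₁ − p₂)²
  = (2.576 + 1.036)² · (0.56·0.44 + 0.40·0.60) / (0.16)²
  = (3.612)² · (0.2464 + 0.2400) / 0.0256
  = 13.0465 · 0.4864 / 0.0256
  = 247.88
Design effect: 2.26 × 247.88 = 560.22.
Adjust for 91% response: 560.22 / 0.91 = 615.62.
Round up → n = 616 per group.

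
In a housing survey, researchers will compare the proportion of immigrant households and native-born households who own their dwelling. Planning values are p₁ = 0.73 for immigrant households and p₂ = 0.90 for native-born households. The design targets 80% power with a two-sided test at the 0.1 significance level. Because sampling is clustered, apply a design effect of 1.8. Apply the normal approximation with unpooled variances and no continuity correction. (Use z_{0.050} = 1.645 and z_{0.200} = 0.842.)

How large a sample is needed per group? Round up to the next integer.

n = 111 per group

n = (z_{α/2} + z_β)² · [p₁(1−p₁) + p₂(1−p₂)] / (p₁ − p₂)²
  = (1.645 + 0.842)² · (0.73·0.27 + 0.90·0.10) / (-0.17)²
  = (2.487)² · (0.1971 + 0.0900) / 0.0289
  = 6.1852 · 0.2871 / 0.0289
  = 61.45
Design effect: 1.8 × 61.45 = 110.60.
Round up → n = 111 per group.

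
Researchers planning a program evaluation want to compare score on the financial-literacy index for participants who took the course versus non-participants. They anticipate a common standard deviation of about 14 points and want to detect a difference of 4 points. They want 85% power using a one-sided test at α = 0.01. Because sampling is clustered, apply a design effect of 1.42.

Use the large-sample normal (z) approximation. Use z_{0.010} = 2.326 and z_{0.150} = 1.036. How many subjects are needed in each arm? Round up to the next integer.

n = (z_α + z_β)² · (σ₁² + σ₂²) / δ²
  = (2.326 + 1.036)² · (2·14² = 392) / 4²
  = 11.3030 · 392 / 16
  = 276.92
Design effect: 1.42 × 276.92 = 393.23.
Round up → n = 394 per group.

n = 394 per group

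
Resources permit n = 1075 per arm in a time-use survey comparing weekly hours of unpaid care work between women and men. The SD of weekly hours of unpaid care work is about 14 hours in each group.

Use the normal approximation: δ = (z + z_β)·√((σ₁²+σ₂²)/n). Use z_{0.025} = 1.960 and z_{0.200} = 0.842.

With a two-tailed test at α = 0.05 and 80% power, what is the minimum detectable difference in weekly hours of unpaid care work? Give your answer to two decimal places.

Minimum detectable difference ≈ 1.69 hours

δ = (z_{α/2} + z_β) · √((σ₁²+σ₂²)/n)
  = (1.960 + 0.842) · √(392/1075)
  = 2.802 · √0.36465
  = 2.802 · 0.6039
  = 1.6920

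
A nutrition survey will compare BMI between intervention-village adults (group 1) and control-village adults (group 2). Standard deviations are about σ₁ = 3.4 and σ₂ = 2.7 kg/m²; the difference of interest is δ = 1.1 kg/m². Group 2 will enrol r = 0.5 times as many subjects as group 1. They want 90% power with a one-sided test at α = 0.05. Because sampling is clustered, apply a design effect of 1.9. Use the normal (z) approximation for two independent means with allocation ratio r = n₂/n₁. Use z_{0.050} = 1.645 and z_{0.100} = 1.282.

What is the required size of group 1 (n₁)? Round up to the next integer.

n₁ = (z_α + z_β)² · (σ₁² + σ₂²/r) / δ²
   = (1.645 + 1.282)² · (3.4² + 2.7²/0.5) / 1.1²
   = 8.5673 · (11.56 + 14.58) / 1.21
   = 8.5673 · 26.14 / 1.21
   = 185.08
Design effect: 1.9 × 185.08 = 351.66.
Round up → n₁ = 352; n₂ = r·n₁ = 0.5 × 352 = 176.

n₁ = 352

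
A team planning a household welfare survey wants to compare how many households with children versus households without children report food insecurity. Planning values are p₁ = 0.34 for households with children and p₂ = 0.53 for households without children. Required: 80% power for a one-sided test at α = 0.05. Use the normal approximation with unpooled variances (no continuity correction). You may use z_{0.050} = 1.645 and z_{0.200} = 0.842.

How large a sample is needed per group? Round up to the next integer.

n = (z_α + z_β)² · [p₁(1−p₁) + p₂(1−p₂)] / (p₁ − p₂)²
  = (1.645 + 0.842)² · (0.34·0.66 + 0.53·0.47) / (-0.19)²
  = (2.487)² · (0.2244 + 0.2491) / 0.0361
  = 6.1852 · 0.4735 / 0.0361
  = 81.13
Round up → n = 82 per group.

n = 82 per group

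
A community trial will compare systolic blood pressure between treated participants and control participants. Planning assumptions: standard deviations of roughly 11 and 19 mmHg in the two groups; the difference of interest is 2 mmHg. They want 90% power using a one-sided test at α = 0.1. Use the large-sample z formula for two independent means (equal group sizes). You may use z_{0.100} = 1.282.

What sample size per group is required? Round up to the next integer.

n = 793 per group

n = (z_α + z_β)² · (σ₁² + σ₂²) / δ²
  = (1.282 + 1.282)² · (11² + 19² = 482) / 2²
  = 6.5741 · 482 / 4
  = 792.18
Round up → n = 793 per group.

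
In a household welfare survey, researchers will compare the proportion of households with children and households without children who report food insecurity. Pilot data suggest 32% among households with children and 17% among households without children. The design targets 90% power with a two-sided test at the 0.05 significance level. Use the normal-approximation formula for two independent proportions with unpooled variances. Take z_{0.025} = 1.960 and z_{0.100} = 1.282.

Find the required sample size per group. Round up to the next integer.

n = (z_{α/2} + z_β)² · [p₁(1−p₁) + p₂(1−p₂)] / (p₁ − p₂)²
  = (1.960 + 1.282)² · (0.32·0.68 + 0.17·0.83) / (0.15)²
  = (3.242)² · (0.2176 + 0.1411) / 0.0225
  = 10.5106 · 0.3587 / 0.0225
  = 167.56
Round up → n = 168 per group.

n = 168 per group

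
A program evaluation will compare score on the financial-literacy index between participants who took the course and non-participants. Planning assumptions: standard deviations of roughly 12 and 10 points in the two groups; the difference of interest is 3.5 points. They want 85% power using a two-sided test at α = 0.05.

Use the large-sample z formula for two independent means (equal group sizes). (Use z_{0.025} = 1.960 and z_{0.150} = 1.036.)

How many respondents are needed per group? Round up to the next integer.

n = 179 per group

n = (z_{α/2} + z_β)² · (σ₁² + σ₂²) / δ²
  = (1.960 + 1.036)² · (12² + 10² = 244) / 3.5²
  = 8.9760 · 244 / 12.25
  = 178.79
Round up → n = 179 per group.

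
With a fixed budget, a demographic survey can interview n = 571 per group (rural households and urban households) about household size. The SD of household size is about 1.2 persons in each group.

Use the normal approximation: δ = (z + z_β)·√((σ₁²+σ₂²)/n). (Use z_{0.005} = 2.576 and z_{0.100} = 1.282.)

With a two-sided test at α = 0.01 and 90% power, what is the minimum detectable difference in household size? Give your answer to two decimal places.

δ = (z_{α/2} + z_β) · √((σ₁²+σ₂²)/n)
  = (2.576 + 1.282) · √(2.88/571)
  = 3.858 · √0.00504
  = 3.858 · 0.0710
  = 0.2740

Minimum detectable difference ≈ 0.27 persons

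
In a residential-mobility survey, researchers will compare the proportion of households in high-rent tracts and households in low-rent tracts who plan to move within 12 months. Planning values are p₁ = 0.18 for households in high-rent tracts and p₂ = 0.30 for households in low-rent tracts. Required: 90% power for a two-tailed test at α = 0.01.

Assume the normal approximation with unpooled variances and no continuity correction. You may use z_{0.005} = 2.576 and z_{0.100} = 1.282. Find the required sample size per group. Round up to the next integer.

n = (z_{α/2} + z_β)² · [p₁(1−p₁) + p₂(1−p₂)] / (p₁ − p₂)²
  = (2.576 + 1.282)² · (0.18·0.82 + 0.30·0.70) / (-0.12)²
  = (3.858)² · (0.1476 + 0.2100) / 0.0144
  = 14.8842 · 0.3576 / 0.0144
  = 369.62
Round up → n = 370 per group.

n = 370 per group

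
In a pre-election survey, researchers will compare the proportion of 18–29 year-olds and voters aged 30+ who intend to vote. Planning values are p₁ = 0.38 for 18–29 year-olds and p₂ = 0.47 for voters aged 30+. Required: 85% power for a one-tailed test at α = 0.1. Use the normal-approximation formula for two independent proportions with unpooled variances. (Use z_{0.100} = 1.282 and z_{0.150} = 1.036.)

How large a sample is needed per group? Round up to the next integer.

n = (z_α + z_β)² · [p₁(1−p₁) + p₂(1−p₂)] / (p₁ − p₂)²
  = (1.282 + 1.036)² · (0.38·0.62 + 0.47·0.53) / (-0.09)²
  = (2.318)² · (0.2356 + 0.2491) / 0.0081
  = 5.3731 · 0.4847 / 0.0081
  = 321.53
Round up → n = 322 per group.

n = 322 per group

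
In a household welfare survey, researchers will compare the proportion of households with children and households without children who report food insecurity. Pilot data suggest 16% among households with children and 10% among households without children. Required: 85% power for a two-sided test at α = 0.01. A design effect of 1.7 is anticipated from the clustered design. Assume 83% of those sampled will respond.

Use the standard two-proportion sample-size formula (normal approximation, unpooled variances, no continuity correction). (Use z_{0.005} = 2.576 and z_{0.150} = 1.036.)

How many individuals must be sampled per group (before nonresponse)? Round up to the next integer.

n = (z_{α/2} + z_β)² · [p₁(1−p₁) + p₂(1−p₂)] / (p₁ − p₂)²
  = (2.576 + 1.036)² · (0.16·0.84 + 0.10·0.90) / (0.06)²
  = (3.612)² · (0.1344 + 0.0900) / 0.0036
  = 13.0465 · 0.2244 / 0.0036
  = 813.23
Design effect: 1.7 × 813.23 = 1382.50.
Adjust for 83% response: 1382.50 / 0.83 = 1665.66.
Round up → n = 1666 per group.

n = 1666 per group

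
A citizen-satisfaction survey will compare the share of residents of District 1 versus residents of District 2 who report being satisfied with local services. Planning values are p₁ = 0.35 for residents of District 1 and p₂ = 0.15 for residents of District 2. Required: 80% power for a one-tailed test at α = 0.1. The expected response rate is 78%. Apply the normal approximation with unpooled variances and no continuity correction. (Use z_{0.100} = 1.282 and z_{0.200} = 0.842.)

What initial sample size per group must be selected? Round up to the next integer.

n = (z_α + z_β)² · [p₁(1−p₁) + p₂(1−p₂)] / (p₁ − p₂)²
  = (1.282 + 0.842)² · (0.35·0.65 + 0.15·0.85) / (0.20)²
  = (2.124)² · (0.2275 + 0.1275) / 0.0400
  = 4.5114 · 0.3550 / 0.0400
  = 40.04
Adjust for 78% response: 40.04 / 0.78 = 51.33.
Round up → n = 52 per group.

n = 52 per group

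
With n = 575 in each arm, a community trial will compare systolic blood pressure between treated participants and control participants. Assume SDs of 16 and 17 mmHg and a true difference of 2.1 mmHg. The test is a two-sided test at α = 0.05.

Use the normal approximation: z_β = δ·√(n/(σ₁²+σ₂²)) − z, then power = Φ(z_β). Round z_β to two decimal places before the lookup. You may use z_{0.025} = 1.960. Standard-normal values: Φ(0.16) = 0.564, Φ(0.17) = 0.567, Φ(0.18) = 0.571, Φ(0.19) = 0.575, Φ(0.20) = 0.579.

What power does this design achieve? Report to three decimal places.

z_β = δ·√(n/(σ₁²+σ₂²)) − z_{α/2}
    = 2.1 · √(575/545) − 1.960
    = 2.1 · 1.02715 − 1.960
    = 2.1570 − 1.960 = 0.1970 → 0.20
Power = Φ(0.20) = 0.579.

Power ≈ 0.579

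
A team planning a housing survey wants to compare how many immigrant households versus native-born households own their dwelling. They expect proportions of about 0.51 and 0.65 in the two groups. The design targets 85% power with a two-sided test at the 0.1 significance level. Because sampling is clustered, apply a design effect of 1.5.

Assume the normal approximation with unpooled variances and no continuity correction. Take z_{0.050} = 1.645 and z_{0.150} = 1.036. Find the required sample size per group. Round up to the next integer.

n = (z_{α/2} + z_β)² · [p₁(1−p₁) + p₂(1−p₂)] / (p₁ − p₂)²
  = (1.645 + 1.036)² · (0.51·0.49 + 0.65·0.35) / (-0.14)²
  = (2.681)² · (0.2499 + 0.2275) / 0.0196
  = 7.1878 · 0.4774 / 0.0196
  = 175.07
Design effect: 1.5 × 175.07 = 262.61.
Round up → n = 263 per group.

n = 263 per group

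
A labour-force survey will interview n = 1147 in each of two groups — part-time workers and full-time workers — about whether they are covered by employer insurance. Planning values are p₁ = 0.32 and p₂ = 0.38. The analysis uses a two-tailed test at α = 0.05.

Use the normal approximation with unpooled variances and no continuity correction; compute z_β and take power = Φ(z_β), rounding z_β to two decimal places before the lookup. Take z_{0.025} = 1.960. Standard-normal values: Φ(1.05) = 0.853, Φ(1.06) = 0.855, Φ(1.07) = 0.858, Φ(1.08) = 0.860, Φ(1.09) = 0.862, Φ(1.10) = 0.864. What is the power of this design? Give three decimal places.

z_β = |p₁−p₂|·√(n/[p₁q₁+p₂q₂]) − z_{α/2}
    = 0.06 · √(1147/0.4532) − 1.960
    = 0.06 · 50.3080 − 1.960
    = 3.0185 − 1.960 = 1.0585 → 1.06
Power = Φ(1.06) = 0.855.

Power ≈ 0.855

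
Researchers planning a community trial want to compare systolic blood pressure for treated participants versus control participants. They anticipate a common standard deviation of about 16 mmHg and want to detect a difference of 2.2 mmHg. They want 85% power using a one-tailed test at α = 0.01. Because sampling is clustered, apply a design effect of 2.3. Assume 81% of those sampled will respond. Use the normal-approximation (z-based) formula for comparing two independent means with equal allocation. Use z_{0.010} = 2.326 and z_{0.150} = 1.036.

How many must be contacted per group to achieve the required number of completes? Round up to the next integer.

n = (z_α + z_β)² · (σ₁² + σ₂²) / δ²
  = (2.326 + 1.036)² · (2·16² = 512) / 2.2²
  = 11.3030 · 512 / 4.84
  = 1195.69
Design effect: 2.3 × 1195.69 = 2750.10.
Adjust for 81% response: 2750.10 / 0.81 = 3395.18.
Round up → n = 3396 per group.

n = 3396 per group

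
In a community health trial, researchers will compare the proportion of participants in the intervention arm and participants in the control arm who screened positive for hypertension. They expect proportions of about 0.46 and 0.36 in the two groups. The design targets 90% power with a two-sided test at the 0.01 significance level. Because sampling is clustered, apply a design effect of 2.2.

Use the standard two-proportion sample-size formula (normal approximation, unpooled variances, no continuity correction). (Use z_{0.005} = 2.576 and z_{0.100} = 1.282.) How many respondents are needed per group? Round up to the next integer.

n = (z_{α/2} + z_β)² · [p₁(1−p₁) + p₂(1−p₂)] / (p₁ − p₂)²
  = (2.576 + 1.282)² · (0.46·0.54 + 0.36·0.64) / (0.10)²
  = (3.858)² · (0.2484 + 0.2304) / 0.0100
  = 14.8842 · 0.4788 / 0.0100
  = 712.65
Design effect: 2.2 × 712.65 = 1567.84.
Round up → n = 1568 per group.

n = 1568 per group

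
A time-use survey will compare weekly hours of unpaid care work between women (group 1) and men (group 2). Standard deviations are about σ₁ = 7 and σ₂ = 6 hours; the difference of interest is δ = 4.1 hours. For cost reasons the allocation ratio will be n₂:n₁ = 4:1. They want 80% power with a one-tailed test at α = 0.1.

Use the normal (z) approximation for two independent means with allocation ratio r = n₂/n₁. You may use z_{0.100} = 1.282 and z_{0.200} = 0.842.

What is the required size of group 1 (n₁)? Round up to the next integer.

n₁ = 16

n₁ = (z_α + z_β)² · (σ₁² + σ₂²/r) / δ²
   = (1.282 + 0.842)² · (7² + 6²/4) / 4.1²
   = 4.5114 · (49 + 9) / 16.81
   = 4.5114 · 58 / 16.81
   = 15.57
Round up → n₁ = 16; n₂ = r·n₁ = 4 × 16 = 64.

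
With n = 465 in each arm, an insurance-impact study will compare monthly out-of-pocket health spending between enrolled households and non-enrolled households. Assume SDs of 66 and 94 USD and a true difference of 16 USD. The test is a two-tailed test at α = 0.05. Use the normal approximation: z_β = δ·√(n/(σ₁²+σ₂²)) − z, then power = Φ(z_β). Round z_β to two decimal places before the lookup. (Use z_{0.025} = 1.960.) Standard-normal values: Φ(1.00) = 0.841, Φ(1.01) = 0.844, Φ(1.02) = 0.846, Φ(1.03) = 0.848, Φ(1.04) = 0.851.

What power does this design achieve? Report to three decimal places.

Power ≈ 0.851

z_β = δ·√(n/(σ₁²+σ₂²)) − z_{α/2}
    = 16 · √(465/13192) − 1.960
    = 16 · 0.18775 − 1.960
    = 3.0039 − 1.960 = 1.0439 → 1.04
Power = Φ(1.04) = 0.851.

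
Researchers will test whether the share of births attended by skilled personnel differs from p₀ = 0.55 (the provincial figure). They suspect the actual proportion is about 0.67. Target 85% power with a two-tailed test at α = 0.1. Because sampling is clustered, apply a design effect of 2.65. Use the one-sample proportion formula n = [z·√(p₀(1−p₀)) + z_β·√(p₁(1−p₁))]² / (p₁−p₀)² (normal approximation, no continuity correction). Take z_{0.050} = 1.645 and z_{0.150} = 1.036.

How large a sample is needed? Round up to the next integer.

n = 314

n = [z_{α/2}·√(p₀q₀) + z_β·√(p₁q₁)]² / (p₁ − p₀)²
  = [1.645·√(0.55·0.45) + 1.036·√(0.67·0.33)]² / (0.12)²
  = [1.645·0.4975 + 1.036·0.4702]² / 0.0144
  = [1.3055]² / 0.0144
  = 118.36
Design effect: 2.65 × 118.36 = 313.65.
Round up → n = 314.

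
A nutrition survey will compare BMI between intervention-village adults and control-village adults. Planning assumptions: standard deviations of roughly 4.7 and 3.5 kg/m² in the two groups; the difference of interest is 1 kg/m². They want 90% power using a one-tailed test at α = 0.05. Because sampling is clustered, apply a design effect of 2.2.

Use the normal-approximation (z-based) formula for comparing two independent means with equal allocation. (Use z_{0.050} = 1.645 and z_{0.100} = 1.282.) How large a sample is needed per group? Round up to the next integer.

n = 648 per group

n = (z_α + z_β)² · (σ₁² + σ₂²) / δ²
  = (1.645 + 1.282)² · (4.7² + 3.5² = 34.34) / 1²
  = 8.5673 · 34.34 / 1
  = 294.20
Design effect: 2.2 × 294.20 = 647.24.
Round up → n = 648 per group.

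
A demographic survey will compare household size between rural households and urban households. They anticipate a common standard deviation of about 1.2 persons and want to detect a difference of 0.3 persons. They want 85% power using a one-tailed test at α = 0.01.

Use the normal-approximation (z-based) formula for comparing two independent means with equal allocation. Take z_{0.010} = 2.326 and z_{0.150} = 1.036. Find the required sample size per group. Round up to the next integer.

n = (z_α + z_β)² · (σ₁² + σ₂²) / δ²
  = (2.326 + 1.036)² · (2·1.2² = 2.88) / 0.3²
  = 11.3030 · 2.88 / 0.09
  = 361.70
Round up → n = 362 per group.

n = 362 per group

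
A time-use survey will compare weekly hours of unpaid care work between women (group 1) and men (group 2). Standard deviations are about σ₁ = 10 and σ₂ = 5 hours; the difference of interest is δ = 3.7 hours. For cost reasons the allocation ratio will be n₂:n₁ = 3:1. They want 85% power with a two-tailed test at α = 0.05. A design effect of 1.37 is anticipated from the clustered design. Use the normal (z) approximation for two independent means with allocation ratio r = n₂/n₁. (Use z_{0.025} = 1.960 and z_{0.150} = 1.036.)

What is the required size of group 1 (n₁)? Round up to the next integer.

n₁ = 98

n₁ = (z_{α/2} + z_β)² · (σ₁² + σ₂²/r) / δ²
   = (1.960 + 1.036)² · (10² + 5²/3) / 3.7²
   = 8.9760 · (100 + 8.3333) / 13.69
   = 8.9760 · 108.3333 / 13.69
   = 71.03
Design effect: 1.37 × 71.03 = 97.31.
Round up → n₁ = 98; n₂ = r·n₁ = 3 × 98 = 294.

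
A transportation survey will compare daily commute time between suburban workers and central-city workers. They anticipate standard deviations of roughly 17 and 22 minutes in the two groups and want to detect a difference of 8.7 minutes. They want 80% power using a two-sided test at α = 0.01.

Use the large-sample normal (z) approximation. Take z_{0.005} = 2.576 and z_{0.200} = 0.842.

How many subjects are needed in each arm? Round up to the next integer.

n = 120 per group

n = (z_{α/2} + z_β)² · (σ₁² + σ₂²) / δ²
  = (2.576 + 0.842)² · (17² + 22² = 773) / 8.7²
  = 11.6827 · 773 / 75.69
  = 119.31
Round up → n = 120 per group.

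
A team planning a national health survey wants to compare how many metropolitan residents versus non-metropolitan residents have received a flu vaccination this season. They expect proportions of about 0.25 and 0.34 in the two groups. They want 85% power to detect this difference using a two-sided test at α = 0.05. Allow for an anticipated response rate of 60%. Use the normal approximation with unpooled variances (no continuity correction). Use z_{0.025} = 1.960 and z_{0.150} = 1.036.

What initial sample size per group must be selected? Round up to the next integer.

n = 761 per group

n = (z_{α/2} + z_β)² · [p₁(1−p₁) + p₂(1−p₂)] / (p₁ − p₂)²
  = (1.960 + 1.036)² · (0.25·0.75 + 0.34·0.66) / (-0.09)²
  = (2.996)² · (0.1875 + 0.2244) / 0.0081
  = 8.9760 · 0.4119 / 0.0081
  = 456.45
Adjust for 60% response: 456.45 / 0.60 = 760.75.
Round up → n = 761 per group.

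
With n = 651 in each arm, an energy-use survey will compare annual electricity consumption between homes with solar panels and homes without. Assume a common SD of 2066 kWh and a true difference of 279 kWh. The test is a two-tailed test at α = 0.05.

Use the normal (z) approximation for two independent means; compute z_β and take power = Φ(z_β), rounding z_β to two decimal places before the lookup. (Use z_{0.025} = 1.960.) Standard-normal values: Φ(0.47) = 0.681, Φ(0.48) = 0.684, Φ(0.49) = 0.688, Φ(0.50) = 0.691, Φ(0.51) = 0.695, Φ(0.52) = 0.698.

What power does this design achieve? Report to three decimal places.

Power ≈ 0.684

z_β = δ·√(n/(σ₁²+σ₂²)) − z_{α/2}
    = 279 · √(651/8536712) − 1.960
    = 279 · 0.00873 − 1.960
    = 2.4364 − 1.960 = 0.4764 → 0.48
Power = Φ(0.48) = 0.684.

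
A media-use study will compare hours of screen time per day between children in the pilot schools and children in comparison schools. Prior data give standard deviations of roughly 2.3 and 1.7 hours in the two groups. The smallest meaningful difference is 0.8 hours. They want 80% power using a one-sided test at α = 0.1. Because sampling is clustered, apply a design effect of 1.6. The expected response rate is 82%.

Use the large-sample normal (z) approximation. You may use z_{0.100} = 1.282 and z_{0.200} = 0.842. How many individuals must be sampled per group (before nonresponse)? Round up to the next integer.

n = 113 per group

n = (z_α + z_β)² · (σ₁² + σ₂²) / δ²
  = (1.282 + 0.842)² · (2.3² + 1.7² = 8.18) / 0.8²
  = 4.5114 · 8.18 / 0.64
  = 57.66
Design effect: 1.6 × 57.66 = 92.26.
Adjust for 82% response: 92.26 / 0.82 = 112.51.
Round up → n = 113 per group.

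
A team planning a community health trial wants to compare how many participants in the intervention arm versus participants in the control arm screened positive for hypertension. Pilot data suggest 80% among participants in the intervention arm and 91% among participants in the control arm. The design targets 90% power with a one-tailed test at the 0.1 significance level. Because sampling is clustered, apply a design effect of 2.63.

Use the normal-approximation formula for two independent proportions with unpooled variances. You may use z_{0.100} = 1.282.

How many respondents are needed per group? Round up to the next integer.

n = 346 per group

n = (z_α + z_β)² · [p₁(1−p₁) + p₂(1−p₂)] / (p₁ − p₂)²
  = (1.282 + 1.282)² · (0.80·0.20 + 0.91·0.09) / (-0.11)²
  = (2.564)² · (0.1600 + 0.0819) / 0.0121
  = 6.5741 · 0.2419 / 0.0121
  = 131.43
Design effect: 2.63 × 131.43 = 345.65.
Round up → n = 346 per group.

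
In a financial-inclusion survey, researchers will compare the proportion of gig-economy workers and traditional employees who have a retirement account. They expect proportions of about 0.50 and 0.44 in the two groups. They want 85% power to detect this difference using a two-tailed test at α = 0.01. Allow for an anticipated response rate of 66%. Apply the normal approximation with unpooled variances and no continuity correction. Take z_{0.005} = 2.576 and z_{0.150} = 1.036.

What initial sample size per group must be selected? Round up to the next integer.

n = (z_{α/2} + z_β)² · [p₁(1−p₁) + p₂(1−p₂)] / (p₁ − p₂)²
  = (2.576 + 1.036)² · (0.50·0.50 + 0.44·0.56) / (0.06)²
  = (3.612)² · (0.2500 + 0.2464) / 0.0036
  = 13.0465 · 0.4964 / 0.0036
  = 1798.97
Adjust for 66% response: 1798.97 / 0.66 = 2725.72.
Round up → n = 2726 per group.

n = 2726 per group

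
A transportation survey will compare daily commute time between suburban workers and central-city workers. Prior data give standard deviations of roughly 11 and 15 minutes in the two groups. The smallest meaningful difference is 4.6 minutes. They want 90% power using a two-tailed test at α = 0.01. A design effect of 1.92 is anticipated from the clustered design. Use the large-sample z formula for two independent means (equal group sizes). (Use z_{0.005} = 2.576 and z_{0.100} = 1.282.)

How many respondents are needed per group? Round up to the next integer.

n = 468 per group

n = (z_{α/2} + z_β)² · (σ₁² + σ₂²) / δ²
  = (2.576 + 1.282)² · (11² + 15² = 346) / 4.6²
  = 14.8842 · 346 / 21.16
  = 243.38
Design effect: 1.92 × 243.38 = 467.29.
Round up → n = 468 per group.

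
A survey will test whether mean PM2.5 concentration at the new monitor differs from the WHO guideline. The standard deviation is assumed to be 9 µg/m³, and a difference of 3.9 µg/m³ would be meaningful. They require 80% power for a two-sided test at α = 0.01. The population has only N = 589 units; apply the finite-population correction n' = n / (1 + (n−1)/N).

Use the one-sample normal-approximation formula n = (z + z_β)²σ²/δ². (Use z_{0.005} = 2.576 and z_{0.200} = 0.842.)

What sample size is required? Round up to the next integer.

n = (z_{α/2} + z_β)² · σ² / δ²
  = (2.576 + 0.842)² · 9² / 3.9²
  = 11.6827 · 81 / 15.21
  = 62.22
Finite-population correction (N = 589): 62.22 / (1 + (62.22 − 1)/589) = 56.36.
Round up → n = 57.

n = 57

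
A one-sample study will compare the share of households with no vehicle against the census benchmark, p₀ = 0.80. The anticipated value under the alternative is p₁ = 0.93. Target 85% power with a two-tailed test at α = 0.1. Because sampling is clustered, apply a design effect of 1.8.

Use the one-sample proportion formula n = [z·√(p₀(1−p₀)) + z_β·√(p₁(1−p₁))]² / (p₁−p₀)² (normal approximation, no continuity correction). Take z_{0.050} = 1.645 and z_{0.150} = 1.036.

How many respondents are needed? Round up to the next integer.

n = [z_{α/2}·√(p₀q₀) + z_β·√(p₁q₁)]² / (p₁ − p₀)²
  = [1.645·√(0.80·0.20) + 1.036·√(0.93·0.07)]² / (0.13)²
  = [1.645·0.4000 + 1.036·0.2551]² / 0.0169
  = [0.9223]² / 0.0169
  = 50.34
Design effect: 1.8 × 50.34 = 90.61.
Round up → n = 91.

n = 91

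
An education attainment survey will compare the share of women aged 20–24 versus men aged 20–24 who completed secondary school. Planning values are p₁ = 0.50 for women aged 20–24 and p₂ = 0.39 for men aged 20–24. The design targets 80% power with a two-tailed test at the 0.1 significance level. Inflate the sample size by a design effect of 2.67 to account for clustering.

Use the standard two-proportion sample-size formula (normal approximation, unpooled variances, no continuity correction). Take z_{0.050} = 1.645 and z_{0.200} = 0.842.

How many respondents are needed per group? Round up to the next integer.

n = (z_{α/2} + z_β)² · [p₁(1−p₁) + p₂(1−p₂)] / (p₁ − p₂)²
  = (1.645 + 0.842)² · (0.50·0.50 + 0.39·0.61) / (0.11)²
  = (2.487)² · (0.2500 + 0.2379) / 0.0121
  = 6.1852 · 0.4879 / 0.0121
  = 249.40
Design effect: 2.67 × 249.40 = 665.90.
Round up → n = 666 per group.

n = 666 per group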